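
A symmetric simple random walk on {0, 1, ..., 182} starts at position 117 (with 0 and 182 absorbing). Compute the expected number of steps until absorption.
E[τ | X_0 = 117] = 7605

Let v_k = E[τ | X_0 = k]. Boundary: v_0 = v_182 = 0. Recurrence: v_k = 1 + (v_{k-1} + v_{k+1})/2 for 1 ≤ k ≤ 181. The particular solution to v_k − (v_{k-1} + v_{k+1})/2 = 1 is v_k = −k^2. Adding homogeneous solution A + B k and matching boundaries gives v_k = k (182 − k). Substituting k = 117: v_117 = 117 · 65 = 7605.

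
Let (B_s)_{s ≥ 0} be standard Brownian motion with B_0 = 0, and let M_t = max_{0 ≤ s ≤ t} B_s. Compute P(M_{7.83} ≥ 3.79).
P(M_{7.83} ≥ 3.79) = 2·P(B_{7.83} ≥ 3.79) = 2(1 − Φ(3.79/√7.83)) ≈ 0.1756

By the reflection principle for Brownian motion, P(M_t ≥ a) = 2 · P(B_t ≥ a) for a ≥ 0. Since B_t ~ N(0, t), P(B_t ≥ 3.79) = 1 − Φ(3.79/√t) = 1 − Φ(3.79/√7.83) = 1 − Φ(1.3544). So
  P(M_{7.83} ≥ 3.79) = 2(1 − Φ(1.3544)) ≈ 0.1756.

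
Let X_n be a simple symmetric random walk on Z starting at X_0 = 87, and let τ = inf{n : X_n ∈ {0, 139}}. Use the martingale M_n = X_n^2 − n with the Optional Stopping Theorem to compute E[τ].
E[τ] = 4524

M_n = X_n^2 − n is a martingale (since E[X_{n+1}^2 | F_n] = X_n^2 + 1). By OST (τ has finite mean in a bounded region), E[M_τ] = E[M_0] = X_0^2 − 0 = 87^2 = 7569. Also E[M_τ] = E[X_τ^2] − E[τ]. The walk exits at 0 or 139, with P(hit 139 first) = 87/139, so E[X_τ^2] = 139^2 · 87/139 + 0 = 12093. Thus E[τ] = E[X_τ^2] − E[M_τ] = 12093 − 7569 = 4524 = 87(139 − 87) = 4524.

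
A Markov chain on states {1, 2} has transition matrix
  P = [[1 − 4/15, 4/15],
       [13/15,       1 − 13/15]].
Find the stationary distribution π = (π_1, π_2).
π_1 = 13/17, π_2 = 4/17

Solve πP = π with π_1 + π_2 = 1. From πP = π: π_1 · (1 − 4/15) + π_2 · 13/15 = π_1 ⇒ π_2 · 13/15 = π_1 · 4/15 ⇒ π_2/π_1 = (4/15)/(13/15) = 4/13. Together with π_1 + π_2 = 1:
  π_1 = (13/15)/(4/15 + 13/15) = (13/15)/(17/15) = 13/17,
  π_2 = (4/15)/(4/15 + 13/15) = (4/15)/(17/15) = 4/17.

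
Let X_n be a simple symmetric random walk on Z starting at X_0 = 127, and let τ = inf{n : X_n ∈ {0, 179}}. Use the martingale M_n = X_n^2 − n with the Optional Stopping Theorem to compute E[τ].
E[τ] = 6604

M_n = X_n^2 − n is a martingale (since E[X_{n+1}^2 | F_n] = X_n^2 + 1). By OST (τ has finite mean in a bounded region), E[M_τ] = E[M_0] = X_0^2 − 0 = 127^2 = 16129. Also E[M_τ] = E[X_τ^2] − E[τ]. The walk exits at 0 or 179, with P(hit 179 first) = 127/179, so E[X_τ^2] = 179^2 · 127/179 + 0 = 22733. Thus E[τ] = E[X_τ^2] − E[M_τ] = 22733 − 16129 = 6604 = 127(179 − 127) = 6604.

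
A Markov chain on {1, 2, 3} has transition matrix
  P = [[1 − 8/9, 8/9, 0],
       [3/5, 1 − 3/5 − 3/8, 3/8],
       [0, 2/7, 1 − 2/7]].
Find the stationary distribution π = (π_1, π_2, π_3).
π = (54/239, 80/239, 105/239)

This is a birth-death chain on three states, which satisfies detailed balance: π_1 · P_{12} = π_2 · P_{21} and π_2 · P_{23} = π_3 · P_{32}.
From π_1 · 8/9 = π_2 · 3/5: π_2/π_1 = (8/9)/(3/5) = 40/27.
From π_2 · 3/8 = π_3 · 2/7: π_3/π_2 = (3/8)/(2/7) = 21/16.
Take π_1 proportional to 1; then unnormalized π = (1, 40/27, 35/18). Normalize by dividing by the sum 239/54:
  π = (54/239, 80/239, 105/239).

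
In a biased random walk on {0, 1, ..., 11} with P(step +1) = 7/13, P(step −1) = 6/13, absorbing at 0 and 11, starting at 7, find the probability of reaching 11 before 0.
P(hit 11 before 0) = (1 − (6/7)^7) / (1 − (6/7)^11) = 1305200407/1614529687

Let u_k denote P(reach 11 before 0 | start at k). Boundary: u_0 = 0, u_11 = 1. Recurrence: u_k = 7/13·u_{k+1} + 6/13·u_{k-1} for 1 ≤ k ≤ 10. Try u_k = A + B·r^k with r = q/p = (6/13)/(7/13) = 6/7. Substitution satisfies the recurrence; boundary conditions give:
  u_k = (1 − r^k) / (1 − r^N) = (1 − (6/7)^7) / (1 − (6/7)^11) = 1305200407/1614529687.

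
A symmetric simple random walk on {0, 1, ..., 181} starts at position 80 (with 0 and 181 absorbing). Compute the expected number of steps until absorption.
E[τ | X_0 = 80] = 8080

Let v_k = E[τ | X_0 = k]. Boundary: v_0 = v_181 = 0. Recurrence: v_k = 1 + (v_{k-1} + v_{k+1})/2 for 1 ≤ k ≤ 180. The particular solution to v_k − (v_{k-1} + v_{k+1})/2 = 1 is v_k = −k^2. Adding homogeneous solution A + B k and matching boundaries gives v_k = k (181 − k). Substituting k = 80: v_80 = 80 · 101 = 8080.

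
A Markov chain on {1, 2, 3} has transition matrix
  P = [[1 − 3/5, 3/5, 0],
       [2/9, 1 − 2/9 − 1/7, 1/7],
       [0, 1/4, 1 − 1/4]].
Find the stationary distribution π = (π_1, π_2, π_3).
π = (70/367, 189/367, 108/367)

This is a birth-death chain on three states, which satisfies detailed balance: π_1 · P_{12} = π_2 · P_{21} and π_2 · P_{23} = π_3 · P_{32}.
From π_1 · 3/5 = π_2 · 2/9: π_2/π_1 = (3/5)/(2/9) = 27/10.
From π_2 · 1/7 = π_3 · 1/4: π_3/π_2 = (1/7)/(1/4) = 4/7.
Take π_1 proportional to 1; then unnormalized π = (1, 27/10, 54/35). Normalize by dividing by the sum 367/70:
  π = (70/367, 189/367, 108/367).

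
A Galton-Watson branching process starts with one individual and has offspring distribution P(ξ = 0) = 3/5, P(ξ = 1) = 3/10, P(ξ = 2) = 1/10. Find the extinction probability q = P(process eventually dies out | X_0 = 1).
q = 1

Mean offspring μ = 0·3/5 + 1·3/10 + 2·1/10 = 1/2 ≤ 1. For μ ≤ 1 with offspring not concentrated at 1, the Galton-Watson process goes extinct almost surely, so q = 1.
(Algebraic check: The pgf is f(s) = 3/5 + 3/10·s + 1/10·s². The extinction probability q is the smallest fixed point of f in [0, 1]. Setting s = f(s):
  1/10·s² + (3/10 − 1)·s + 3/5 = 0
  1/10·s² − (3/5 + 1/10)·s + 3/5 = 0
which factors as (s − 1)·(1/10·s − 3/5) = 0, giving roots s = 1 and s = (3/5)/(1/10) = 6. Since 6 ≥ 1, the smallest root in [0, 1] is s = 1.)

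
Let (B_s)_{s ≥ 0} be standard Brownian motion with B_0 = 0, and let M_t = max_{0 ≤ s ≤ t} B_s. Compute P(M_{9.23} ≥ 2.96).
P(M_{9.23} ≥ 2.96) = 2·P(B_{9.23} ≥ 2.96) = 2(1 − Φ(2.96/√9.23)) ≈ 0.3299

By the reflection principle for Brownian motion, P(M_t ≥ a) = 2 · P(B_t ≥ a) for a ≥ 0. Since B_t ~ N(0, t), P(B_t ≥ 2.96) = 1 − Φ(2.96/√t) = 1 − Φ(2.96/√9.23) = 1 − Φ(0.9743). So
  P(M_{9.23} ≥ 2.96) = 2(1 − Φ(0.9743)) ≈ 0.3299.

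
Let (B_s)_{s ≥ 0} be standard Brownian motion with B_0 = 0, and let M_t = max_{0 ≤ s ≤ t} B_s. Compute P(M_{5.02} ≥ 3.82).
P(M_{5.02} ≥ 3.82) = 2·P(B_{5.02} ≥ 3.82) = 2(1 − Φ(3.82/√5.02)) ≈ 0.0882

By the reflection principle for Brownian motion, P(M_t ≥ a) = 2 · P(B_t ≥ a) for a ≥ 0. Since B_t ~ N(0, t), P(B_t ≥ 3.82) = 1 − Φ(3.82/√t) = 1 − Φ(3.82/√5.02) = 1 − Φ(1.7049). So
  P(M_{5.02} ≥ 3.82) = 2(1 − Φ(1.7049)) ≈ 0.0882.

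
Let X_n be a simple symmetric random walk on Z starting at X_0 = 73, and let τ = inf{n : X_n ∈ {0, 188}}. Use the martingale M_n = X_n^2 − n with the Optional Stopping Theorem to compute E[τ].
E[τ] = 8395

M_n = X_n^2 − n is a martingale (since E[X_{n+1}^2 | F_n] = X_n^2 + 1). By OST (τ has finite mean in a bounded region), E[M_τ] = E[M_0] = X_0^2 − 0 = 73^2 = 5329. Also E[M_τ] = E[X_τ^2] − E[τ]. The walk exits at 0 or 188, with P(hit 188 first) = 73/188, so E[X_τ^2] = 188^2 · 73/188 + 0 = 13724. Thus E[τ] = E[X_τ^2] − E[M_τ] = 13724 − 5329 = 8395 = 73(188 − 73) = 8395.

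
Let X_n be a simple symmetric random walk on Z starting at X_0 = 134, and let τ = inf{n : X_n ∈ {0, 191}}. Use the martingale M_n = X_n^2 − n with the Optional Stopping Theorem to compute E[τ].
E[τ] = 7638

M_n = X_n^2 − n is a martingale (since E[X_{n+1}^2 | F_n] = X_n^2 + 1). By OST (τ has finite mean in a bounded region), E[M_τ] = E[M_0] = X_0^2 − 0 = 134^2 = 17956. Also E[M_τ] = E[X_τ^2] − E[τ]. The walk exits at 0 or 191, with P(hit 191 first) = 134/191, so E[X_τ^2] = 191^2 · 134/191 + 0 = 25594. Thus E[τ] = E[X_τ^2] − E[M_τ] = 25594 − 17956 = 7638 = 134(191 − 134) = 7638.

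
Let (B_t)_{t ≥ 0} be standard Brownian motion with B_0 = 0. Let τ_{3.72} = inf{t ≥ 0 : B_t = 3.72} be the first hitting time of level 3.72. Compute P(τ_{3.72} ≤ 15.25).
P(τ_{3.72} ≤ 15.25) = 2(1 − Φ(3.72/√15.25)) = 2(1 − Φ(0.9526)) ≈ 0.3408

By the reflection principle for standard BM, P(τ_b ≤ t) = 2 · P(B_t ≥ b). Since B_t ~ N(0, t), P(B_t ≥ 3.72) = 1 − Φ(3.72/√t) = 1 − Φ(3.72/√15.25) = 1 − Φ(0.9526) ≈ 0.17040. Doubling: P(τ_{3.72} ≤ 15.25) ≈ 2 · 0.17040 = 0.34080 ≈ 0.3408.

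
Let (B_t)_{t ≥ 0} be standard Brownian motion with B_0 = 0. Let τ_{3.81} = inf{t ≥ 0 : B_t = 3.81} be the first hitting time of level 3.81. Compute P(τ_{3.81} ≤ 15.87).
P(τ_{3.81} ≤ 15.87) = 2(1 − Φ(3.81/√15.87)) = 2(1 − Φ(0.9564)) ≈ 0.3389

By the reflection principle for standard BM, P(τ_b ≤ t) = 2 · P(B_t ≥ b). Since B_t ~ N(0, t), P(B_t ≥ 3.81) = 1 − Φ(3.81/√t) = 1 − Φ(3.81/√15.87) = 1 − Φ(0.9564) ≈ 0.16944. Doubling: P(τ_{3.81} ≤ 15.87) ≈ 2 · 0.16944 = 0.33888 ≈ 0.3389.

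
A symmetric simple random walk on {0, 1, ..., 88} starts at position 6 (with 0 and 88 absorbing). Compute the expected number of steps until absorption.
E[τ | X_0 = 6] = 492

Let v_k = E[τ | X_0 = k]. Boundary: v_0 = v_88 = 0. Recurrence: v_k = 1 + (v_{k-1} + v_{k+1})/2 for 1 ≤ k ≤ 87. The particular solution to v_k − (v_{k-1} + v_{k+1})/2 = 1 is v_k = −k^2. Adding homogeneous solution A + B k and matching boundaries gives v_k = k (88 − k). Substituting k = 6: v_6 = 6 · 82 = 492.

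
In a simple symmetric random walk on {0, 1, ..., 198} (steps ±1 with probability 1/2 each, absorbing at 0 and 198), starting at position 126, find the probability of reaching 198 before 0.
P(hit 198 before 0) = 126/198 = 7/11

Let u_k = P(hit 198 before 0 | start at k). Then u_0 = 0, u_198 = 1, and u_k = u_{k-1}/2 + u_{k+1}/2 for 1 ≤ k ≤ 197. This harmonic recurrence is solved by u_k = k/198, giving u_126 = 126/198 = 7/11.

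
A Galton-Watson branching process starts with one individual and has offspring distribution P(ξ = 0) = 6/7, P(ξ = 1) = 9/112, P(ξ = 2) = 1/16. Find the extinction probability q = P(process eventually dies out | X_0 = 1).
q = 1

Mean offspring μ = 0·6/7 + 1·9/112 + 2·1/16 = 23/112 ≤ 1. For μ ≤ 1 with offspring not concentrated at 1, the Galton-Watson process goes extinct almost surely, so q = 1.
(Algebraic check: The pgf is f(s) = 6/7 + 9/112·s + 1/16·s². The extinction probability q is the smallest fixed point of f in [0, 1]. Setting s = f(s):
  1/16·s² + (9/112 − 1)·s + 6/7 = 0
  1/16·s² − (6/7 + 1/16)·s + 6/7 = 0
which factors as (s − 1)·(1/16·s − 6/7) = 0, giving roots s = 1 and s = (6/7)/(1/16) = 96/7. Since 96/7 ≥ 1, the smallest root in [0, 1] is s = 1.)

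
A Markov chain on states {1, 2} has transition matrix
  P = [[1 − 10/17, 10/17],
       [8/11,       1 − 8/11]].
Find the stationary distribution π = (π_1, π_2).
π_1 = 68/123, π_2 = 55/123

Solve πP = π with π_1 + π_2 = 1. From πP = π: π_1 · (1 − 10/17) + π_2 · 8/11 = π_1 ⇒ π_2 · 8/11 = π_1 · 10/17 ⇒ π_2/π_1 = (10/17)/(8/11) = 55/68. Together with π_1 + π_2 = 1:
  π_1 = (8/11)/(10/17 + 8/11) = (8/11)/(246/187) = 68/123,
  π_2 = (10/17)/(10/17 + 8/11) = (10/17)/(246/187) = 55/123.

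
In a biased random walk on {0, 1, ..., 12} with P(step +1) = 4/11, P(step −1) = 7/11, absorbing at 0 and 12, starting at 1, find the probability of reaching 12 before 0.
P(hit 12 before 0) = (1 − (7/4)^1) / (1 − (7/4)^12) = 4194304/4608169995

Let u_k denote P(reach 12 before 0 | start at k). Boundary: u_0 = 0, u_12 = 1. Recurrence: u_k = 4/11·u_{k+1} + 7/11·u_{k-1} for 1 ≤ k ≤ 11. Try u_k = A + B·r^k with r = q/p = (7/11)/(4/11) = 7/4. Substitution satisfies the recurrence; boundary conditions give:
  u_k = (1 − r^k) / (1 − r^N) = (1 − (7/4)^1) / (1 − (7/4)^12) = 4194304/4608169995.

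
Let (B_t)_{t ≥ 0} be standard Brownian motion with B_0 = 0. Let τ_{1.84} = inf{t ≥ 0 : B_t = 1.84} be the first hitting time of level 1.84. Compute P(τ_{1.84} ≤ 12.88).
P(τ_{1.84} ≤ 12.88) = 2(1 − Φ(1.84/√12.88)) = 2(1 − Φ(0.5127)) ≈ 0.6082

By the reflection principle for standard BM, P(τ_b ≤ t) = 2 · P(B_t ≥ b). Since B_t ~ N(0, t), P(B_t ≥ 1.84) = 1 − Φ(1.84/√t) = 1 − Φ(1.84/√12.88) = 1 − Φ(0.5127) ≈ 0.30408. Doubling: P(τ_{1.84} ≤ 12.88) ≈ 2 · 0.30408 = 0.60816 ≈ 0.6082.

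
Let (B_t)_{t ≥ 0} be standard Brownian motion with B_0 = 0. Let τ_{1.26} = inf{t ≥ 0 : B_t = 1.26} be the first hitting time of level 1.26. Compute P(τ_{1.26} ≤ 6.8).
P(τ_{1.26} ≤ 6.8) = 2(1 − Φ(1.26/√6.8)) = 2(1 − Φ(0.4832)) ≈ 0.6290

By the reflection principle for standard BM, P(τ_b ≤ t) = 2 · P(B_t ≥ b). Since B_t ~ N(0, t), P(B_t ≥ 1.26) = 1 − Φ(1.26/√t) = 1 − Φ(1.26/√6.8) = 1 − Φ(0.4832) ≈ 0.31448. Doubling: P(τ_{1.26} ≤ 6.8) ≈ 2 · 0.31448 = 0.62896 ≈ 0.6290.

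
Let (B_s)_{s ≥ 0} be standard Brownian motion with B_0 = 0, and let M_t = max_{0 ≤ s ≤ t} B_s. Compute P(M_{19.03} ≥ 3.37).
P(M_{19.03} ≥ 3.37) = 2·P(B_{19.03} ≥ 3.37) = 2(1 − Φ(3.37/√19.03)) ≈ 0.4398

By the reflection principle for Brownian motion, P(M_t ≥ a) = 2 · P(B_t ≥ a) for a ≥ 0. Since B_t ~ N(0, t), P(B_t ≥ 3.37) = 1 − Φ(3.37/√t) = 1 − Φ(3.37/√19.03) = 1 − Φ(0.7725). So
  P(M_{19.03} ≥ 3.37) = 2(1 − Φ(0.7725)) ≈ 0.4398.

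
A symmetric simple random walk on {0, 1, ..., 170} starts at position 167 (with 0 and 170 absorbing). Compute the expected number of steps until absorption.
E[τ | X_0 = 167] = 501

Let v_k = E[τ | X_0 = k]. Boundary: v_0 = v_170 = 0. Recurrence: v_k = 1 + (v_{k-1} + v_{k+1})/2 for 1 ≤ k ≤ 169. The particular solution to v_k − (v_{k-1} + v_{k+1})/2 = 1 is v_k = −k^2. Adding homogeneous solution A + B k and matching boundaries gives v_k = k (170 − k). Substituting k = 167: v_167 = 167 · 3 = 501.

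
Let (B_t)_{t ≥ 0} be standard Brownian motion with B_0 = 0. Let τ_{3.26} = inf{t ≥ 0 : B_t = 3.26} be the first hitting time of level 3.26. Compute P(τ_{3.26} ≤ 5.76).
P(τ_{3.26} ≤ 5.76) = 2(1 − Φ(3.26/√5.76)) = 2(1 − Φ(1.3583)) ≈ 0.1744

By the reflection principle for standard BM, P(τ_b ≤ t) = 2 · P(B_t ≥ b). Since B_t ~ N(0, t), P(B_t ≥ 3.26) = 1 − Φ(3.26/√t) = 1 − Φ(3.26/√5.76) = 1 − Φ(1.3583) ≈ 0.08718. Doubling: P(τ_{3.26} ≤ 5.76) ≈ 2 · 0.08718 = 0.17436 ≈ 0.1744.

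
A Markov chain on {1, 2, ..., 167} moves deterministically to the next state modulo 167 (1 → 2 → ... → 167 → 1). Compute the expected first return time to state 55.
E[T_55 | X_0 = 55] = 167

The chain cycles deterministically, so starting at state 55 it returns in exactly 167 steps. Equivalently, the stationary distribution is uniform π_j = 1/167 for every state j, so by Kac's formula E[T_55] = 1/π_55 = 167.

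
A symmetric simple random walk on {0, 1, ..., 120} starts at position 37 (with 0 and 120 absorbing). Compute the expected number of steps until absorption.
E[τ | X_0 = 37] = 3071

Let v_k = E[τ | X_0 = k]. Boundary: v_0 = v_120 = 0. Recurrence: v_k = 1 + (v_{k-1} + v_{k+1})/2 for 1 ≤ k ≤ 119. The particular solution to v_k − (v_{k-1} + v_{k+1})/2 = 1 is v_k = −k^2. Adding homogeneous solution A + B k and matching boundaries gives v_k = k (120 − k). Substituting k = 37: v_37 = 37 · 83 = 3071.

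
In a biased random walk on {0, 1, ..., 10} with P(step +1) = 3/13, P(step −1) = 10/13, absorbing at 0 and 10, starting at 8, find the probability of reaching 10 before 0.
P(hit 10 before 0) = (1 − (10/3)^8) / (1 − (10/3)^10) = 9889461/109889461

Let u_k denote P(reach 10 before 0 | start at k). Boundary: u_0 = 0, u_10 = 1. Recurrence: u_k = 3/13·u_{k+1} + 10/13·u_{k-1} for 1 ≤ k ≤ 9. Try u_k = A + B·r^k with r = q/p = (10/13)/(3/13) = 10/3. Substitution satisfies the recurrence; boundary conditions give:
  u_k = (1 − r^k) / (1 − r^N) = (1 − (10/3)^8) / (1 − (10/3)^10) = 9889461/109889461.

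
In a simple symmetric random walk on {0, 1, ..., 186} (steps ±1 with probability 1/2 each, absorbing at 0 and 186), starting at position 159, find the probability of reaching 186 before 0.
P(hit 186 before 0) = 159/186 = 53/62

Let u_k = P(hit 186 before 0 | start at k). Then u_0 = 0, u_186 = 1, and u_k = u_{k-1}/2 + u_{k+1}/2 for 1 ≤ k ≤ 185. This harmonic recurrence is solved by u_k = k/186, giving u_159 = 159/186 = 53/62.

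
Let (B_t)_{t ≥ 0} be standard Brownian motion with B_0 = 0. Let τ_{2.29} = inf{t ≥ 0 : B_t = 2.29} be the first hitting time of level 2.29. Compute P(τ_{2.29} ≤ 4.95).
P(τ_{2.29} ≤ 4.95) = 2(1 − Φ(2.29/√4.95)) = 2(1 − Φ(1.0293)) ≈ 0.3033

By the reflection principle for standard BM, P(τ_b ≤ t) = 2 · P(B_t ≥ b). Since B_t ~ N(0, t), P(B_t ≥ 2.29) = 1 − Φ(2.29/√t) = 1 − Φ(2.29/√4.95) = 1 − Φ(1.0293) ≈ 0.15167. Doubling: P(τ_{2.29} ≤ 4.95) ≈ 2 · 0.15167 = 0.30334 ≈ 0.3033.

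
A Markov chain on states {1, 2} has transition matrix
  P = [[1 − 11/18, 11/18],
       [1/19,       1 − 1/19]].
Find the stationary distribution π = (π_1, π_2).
π_1 = 18/227, π_2 = 209/227

Solve πP = π with π_1 + π_2 = 1. From πP = π: π_1 · (1 − 11/18) + π_2 · 1/19 = π_1 ⇒ π_2 · 1/19 = π_1 · 11/18 ⇒ π_2/π_1 = (11/18)/(1/19) = 209/18. Together with π_1 + π_2 = 1:
  π_1 = (1/19)/(11/18 + 1/19) = (1/19)/(227/342) = 18/227,
  π_2 = (11/18)/(11/18 + 1/19) = (11/18)/(227/342) = 209/227.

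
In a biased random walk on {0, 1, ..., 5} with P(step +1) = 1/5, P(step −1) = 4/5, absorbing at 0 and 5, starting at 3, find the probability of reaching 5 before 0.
P(hit 5 before 0) = (1 − (4)^3) / (1 − (4)^5) = 21/341

Let u_k denote P(reach 5 before 0 | start at k). Boundary: u_0 = 0, u_5 = 1. Recurrence: u_k = 1/5·u_{k+1} + 4/5·u_{k-1} for 1 ≤ k ≤ 4. Try u_k = A + B·r^k with r = q/p = (4/5)/(1/5) = 4. Substitution satisfies the recurrence; boundary conditions give:
  u_k = (1 − r^k) / (1 − r^N) = (1 − (4)^3) / (1 − (4)^5) = 21/341.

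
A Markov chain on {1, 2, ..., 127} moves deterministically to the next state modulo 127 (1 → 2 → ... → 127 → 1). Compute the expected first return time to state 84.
E[T_84 | X_0 = 84] = 127

The chain cycles deterministically, so starting at state 84 it returns in exactly 127 steps. Equivalently, the stationary distribution is uniform π_j = 1/127 for every state j, so by Kac's formula E[T_84] = 1/π_84 = 127.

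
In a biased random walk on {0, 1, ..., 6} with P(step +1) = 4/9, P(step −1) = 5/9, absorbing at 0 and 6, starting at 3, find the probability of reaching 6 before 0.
P(hit 6 before 0) = (1 − (5/4)^3) / (1 − (5/4)^6) = 64/189

Let u_k denote P(reach 6 before 0 | start at k). Boundary: u_0 = 0, u_6 = 1. Recurrence: u_k = 4/9·u_{k+1} + 5/9·u_{k-1} for 1 ≤ k ≤ 5. Try u_k = A + B·r^k with r = q/p = (5/9)/(4/9) = 5/4. Substitution satisfies the recurrence; boundary conditions give:
  u_k = (1 − r^k) / (1 − r^N) = (1 − (5/4)^3) / (1 − (5/4)^6) = 64/189.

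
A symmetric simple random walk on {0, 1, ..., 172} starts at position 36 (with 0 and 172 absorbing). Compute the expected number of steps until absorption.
E[τ | X_0 = 36] = 4896

Let v_k = E[τ | X_0 = k]. Boundary: v_0 = v_172 = 0. Recurrence: v_k = 1 + (v_{k-1} + v_{k+1})/2 for 1 ≤ k ≤ 171. The particular solution to v_k − (v_{k-1} + v_{k+1})/2 = 1 is v_k = −k^2. Adding homogeneous solution A + B k and matching boundaries gives v_k = k (172 − k). Substituting k = 36: v_36 = 36 · 136 = 4896.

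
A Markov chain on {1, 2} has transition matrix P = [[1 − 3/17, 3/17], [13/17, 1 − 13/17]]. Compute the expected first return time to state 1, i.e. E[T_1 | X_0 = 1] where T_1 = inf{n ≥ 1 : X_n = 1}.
E[T_1 | X_0 = 1] = 1/π_1 = 16/13

For an irreducible recurrent Markov chain with stationary distribution π, E[T_i | X_0 = i] = 1/π_i (Kac's formula). Here π_1 = (13/17)/(3/17 + 13/17) = (13/17)/(16/17) = 13/16, so E[T_1 | X_0 = 1] = 1/π_1 = (3/17 + 13/17)/(13/17) = (16/17)/(13/17) = 16/13.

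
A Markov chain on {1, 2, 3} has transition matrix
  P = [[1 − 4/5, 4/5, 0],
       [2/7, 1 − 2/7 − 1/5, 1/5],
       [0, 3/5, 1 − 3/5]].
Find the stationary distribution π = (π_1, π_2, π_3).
π = (15/71, 42/71, 14/71)

This is a birth-death chain on three states, which satisfies detailed balance: π_1 · P_{12} = π_2 · P_{21} and π_2 · P_{23} = π_3 · P_{32}.
From π_1 · 4/5 = π_2 · 2/7: π_2/π_1 = (4/5)/(2/7) = 14/5.
From π_2 · 1/5 = π_3 · 3/5: π_3/π_2 = (1/5)/(3/5) = 1/3.
Take π_1 proportional to 1; then unnormalized π = (1, 14/5, 14/15). Normalize by dividing by the sum 71/15:
  π = (15/71, 42/71, 14/71).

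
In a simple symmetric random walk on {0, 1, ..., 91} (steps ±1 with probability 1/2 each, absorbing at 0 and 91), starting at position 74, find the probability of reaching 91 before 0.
P(hit 91 before 0) = 74/91

Let u_k = P(hit 91 before 0 | start at k). Then u_0 = 0, u_91 = 1, and u_k = u_{k-1}/2 + u_{k+1}/2 for 1 ≤ k ≤ 90. This harmonic recurrence is solved by u_k = k/91, giving u_74 = 74/91.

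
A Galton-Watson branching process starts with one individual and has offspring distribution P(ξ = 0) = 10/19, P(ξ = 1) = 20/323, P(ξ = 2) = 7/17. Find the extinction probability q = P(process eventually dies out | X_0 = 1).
q = 1

Mean offspring μ = 0·10/19 + 1·20/323 + 2·7/17 = 286/323 ≤ 1. For μ ≤ 1 with offspring not concentrated at 1, the Galton-Watson process goes extinct almost surely, so q = 1.
(Algebraic check: The pgf is f(s) = 10/19 + 20/323·s + 7/17·s². The extinction probability q is the smallest fixed point of f in [0, 1]. Setting s = f(s):
  7/17·s² + (20/323 − 1)·s + 10/19 = 0
  7/17·s² − (10/19 + 7/17)·s + 10/19 = 0
which factors as (s − 1)·(7/17·s − 10/19) = 0, giving roots s = 1 and s = (10/19)/(7/17) = 170/133. Since 170/133 ≥ 1, the smallest root in [0, 1] is s = 1.)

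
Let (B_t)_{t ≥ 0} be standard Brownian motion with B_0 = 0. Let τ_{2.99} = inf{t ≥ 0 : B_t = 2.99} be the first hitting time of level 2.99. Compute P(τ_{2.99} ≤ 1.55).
P(τ_{2.99} ≤ 1.55) = 2(1 − Φ(2.99/√1.55)) = 2(1 − Φ(2.4016)) ≈ 0.0163

By the reflection principle for standard BM, P(τ_b ≤ t) = 2 · P(B_t ≥ b). Since B_t ~ N(0, t), P(B_t ≥ 2.99) = 1 − Φ(2.99/√t) = 1 − Φ(2.99/√1.55) = 1 − Φ(2.4016) ≈ 0.00816. Doubling: P(τ_{2.99} ≤ 1.55) ≈ 2 · 0.00816 = 0.01632 ≈ 0.0163.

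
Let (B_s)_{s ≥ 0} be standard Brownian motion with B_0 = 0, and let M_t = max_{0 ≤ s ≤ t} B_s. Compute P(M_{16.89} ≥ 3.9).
P(M_{16.89} ≥ 3.9) = 2·P(B_{16.89} ≥ 3.9) = 2(1 − Φ(3.9/√16.89)) ≈ 0.3426

By the reflection principle for Brownian motion, P(M_t ≥ a) = 2 · P(B_t ≥ a) for a ≥ 0. Since B_t ~ N(0, t), P(B_t ≥ 3.9) = 1 − Φ(3.9/√t) = 1 − Φ(3.9/√16.89) = 1 − Φ(0.9490). So
  P(M_{16.89} ≥ 3.9) = 2(1 − Φ(0.9490)) ≈ 0.3426.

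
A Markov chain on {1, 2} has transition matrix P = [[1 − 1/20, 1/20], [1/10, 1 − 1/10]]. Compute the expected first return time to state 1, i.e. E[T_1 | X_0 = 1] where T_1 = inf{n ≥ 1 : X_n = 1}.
E[T_1 | X_0 = 1] = 1/π_1 = 3/2

For an irreducible recurrent Markov chain with stationary distribution π, E[T_i | X_0 = i] = 1/π_i (Kac's formula). Here π_1 = (1/10)/(1/20 + 1/10) = (1/10)/(3/20) = 2/3, so E[T_1 | X_0 = 1] = 1/π_1 = (1/20 + 1/10)/(1/10) = (3/20)/(1/10) = 3/2.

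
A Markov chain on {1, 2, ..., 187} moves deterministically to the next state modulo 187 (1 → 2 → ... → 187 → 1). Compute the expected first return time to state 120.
E[T_120 | X_0 = 120] = 187

The chain cycles deterministically, so starting at state 120 it returns in exactly 187 steps. Equivalently, the stationary distribution is uniform π_j = 1/187 for every state j, so by Kac's formula E[T_120] = 1/π_120 = 187.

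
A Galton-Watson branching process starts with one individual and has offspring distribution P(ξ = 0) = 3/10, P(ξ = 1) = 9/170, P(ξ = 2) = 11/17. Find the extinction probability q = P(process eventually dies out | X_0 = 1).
q = 51/110

The pgf is f(s) = 3/10 + 9/170·s + 11/17·s². The extinction probability q is the smallest fixed point of f in [0, 1]. Setting s = f(s):
  11/17·s² + (9/170 − 1)·s + 3/10 = 0
  11/17·s² − (3/10 + 11/17)·s + 3/10 = 0
which factors as (s − 1)·(11/17·s − 3/10) = 0, giving roots s = 1 and s = (3/10)/(11/17) = 51/110.
Mean offspring μ = 9/170 + 2·11/17 = 229/170 > 1 (supercritical), so q < 1. The extinction probability is the smaller root: q = (3/10)/(11/17) = 51/110.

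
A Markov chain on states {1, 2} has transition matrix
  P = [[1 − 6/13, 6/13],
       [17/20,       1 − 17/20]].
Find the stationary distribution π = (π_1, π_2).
π_1 = 221/341, π_2 = 120/341

Solve πP = π with π_1 + π_2 = 1. From πP = π: π_1 · (1 − 6/13) + π_2 · 17/20 = π_1 ⇒ π_2 · 17/20 = π_1 · 6/13 ⇒ π_2/π_1 = (6/13)/(17/20) = 120/221. Together with π_1 + π_2 = 1:
  π_1 = (17/20)/(6/13 + 17/20) = (17/20)/(341/260) = 221/341,
  π_2 = (6/13)/(6/13 + 17/20) = (6/13)/(341/260) = 120/341.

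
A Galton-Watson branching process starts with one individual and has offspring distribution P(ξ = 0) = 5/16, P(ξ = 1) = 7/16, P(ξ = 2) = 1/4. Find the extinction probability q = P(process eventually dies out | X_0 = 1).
q = 1

Mean offspring μ = 0·5/16 + 1·7/16 + 2·1/4 = 15/16 ≤ 1. For μ ≤ 1 with offspring not concentrated at 1, the Galton-Watson process goes extinct almost surely, so q = 1.
(Algebraic check: The pgf is f(s) = 5/16 + 7/16·s + 1/4·s². The extinction probability q is the smallest fixed point of f in [0, 1]. Setting s = f(s):
  1/4·s² + (7/16 − 1)·s + 5/16 = 0
  1/4·s² − (5/16 + 1/4)·s + 5/16 = 0
which factors as (s − 1)·(1/4·s − 5/16) = 0, giving roots s = 1 and s = (5/16)/(1/4) = 5/4. Since 5/4 ≥ 1, the smallest root in [0, 1] is s = 1.)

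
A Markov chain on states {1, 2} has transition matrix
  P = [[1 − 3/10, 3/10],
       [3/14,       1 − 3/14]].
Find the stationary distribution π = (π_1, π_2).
π_1 = 5/12, π_2 = 7/12

Solve πP = π with π_1 + π_2 = 1. From πP = π: π_1 · (1 − 3/10) + π_2 · 3/14 = π_1 ⇒ π_2 · 3/14 = π_1 · 3/10 ⇒ π_2/π_1 = (3/10)/(3/14) = 7/5. Together with π_1 + π_2 = 1:
  π_1 = (3/14)/(3/10 + 3/14) = (3/14)/(18/35) = 5/12,
  π_2 = (3/10)/(3/10 + 3/14) = (3/10)/(18/35) = 7/12.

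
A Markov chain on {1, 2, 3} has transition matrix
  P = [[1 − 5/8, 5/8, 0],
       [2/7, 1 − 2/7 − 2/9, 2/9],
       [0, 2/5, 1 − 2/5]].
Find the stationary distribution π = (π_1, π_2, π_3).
π = (72/317, 315/634, 175/634)

This is a birth-death chain on three states, which satisfies detailed balance: π_1 · P_{12} = π_2 · P_{21} and π_2 · P_{23} = π_3 · P_{32}.
From π_1 · 5/8 = π_2 · 2/7: π_2/π_1 = (5/8)/(2/7) = 35/16.
From π_2 · 2/9 = π_3 · 2/5: π_3/π_2 = (2/9)/(2/5) = 5/9.
Take π_1 proportional to 1; then unnormalized π = (1, 35/16, 175/144). Normalize by dividing by the sum 317/72:
  π = (72/317, 315/634, 175/634).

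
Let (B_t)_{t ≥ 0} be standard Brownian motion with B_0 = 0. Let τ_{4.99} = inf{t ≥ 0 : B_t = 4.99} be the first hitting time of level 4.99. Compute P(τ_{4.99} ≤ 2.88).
P(τ_{4.99} ≤ 2.88) = 2(1 − Φ(4.99/√2.88)) = 2(1 − Φ(2.9404)) ≈ 0.0033

By the reflection principle for standard BM, P(τ_b ≤ t) = 2 · P(B_t ≥ b). Since B_t ~ N(0, t), P(B_t ≥ 4.99) = 1 − Φ(4.99/√t) = 1 − Φ(4.99/√2.88) = 1 − Φ(2.9404) ≈ 0.00164. Doubling: P(τ_{4.99} ≤ 2.88) ≈ 2 · 0.00164 = 0.00328 ≈ 0.0033.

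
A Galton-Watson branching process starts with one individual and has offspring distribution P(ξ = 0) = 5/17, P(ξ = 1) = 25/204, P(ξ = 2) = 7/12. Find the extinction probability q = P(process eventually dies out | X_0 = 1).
q = 60/119

The pgf is f(s) = 5/17 + 25/204·s + 7/12·s². The extinction probability q is the smallest fixed point of f in [0, 1]. Setting s = f(s):
  7/12·s² + (25/204 − 1)·s + 5/17 = 0
  7/12·s² − (5/17 + 7/12)·s + 5/17 = 0
which factors as (s − 1)·(7/12·s − 5/17) = 0, giving roots s = 1 and s = (5/17)/(7/12) = 60/119.
Mean offspring μ = 25/204 + 2·7/12 = 263/204 > 1 (supercritical), so q < 1. The extinction probability is the smaller root: q = (5/17)/(7/12) = 60/119.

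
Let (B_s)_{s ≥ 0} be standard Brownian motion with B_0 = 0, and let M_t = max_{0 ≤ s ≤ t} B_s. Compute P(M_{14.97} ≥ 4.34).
P(M_{14.97} ≥ 4.34) = 2·P(B_{14.97} ≥ 4.34) = 2(1 − Φ(4.34/√14.97)) ≈ 0.2620

By the reflection principle for Brownian motion, P(M_t ≥ a) = 2 · P(B_t ≥ a) for a ≥ 0. Since B_t ~ N(0, t), P(B_t ≥ 4.34) = 1 − Φ(4.34/√t) = 1 − Φ(4.34/√14.97) = 1 − Φ(1.1217). So
  P(M_{14.97} ≥ 4.34) = 2(1 − Φ(1.1217)) ≈ 0.2620.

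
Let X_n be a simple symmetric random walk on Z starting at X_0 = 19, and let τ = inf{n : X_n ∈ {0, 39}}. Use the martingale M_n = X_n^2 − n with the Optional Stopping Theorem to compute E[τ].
E[τ] = 380

M_n = X_n^2 − n is a martingale (since E[X_{n+1}^2 | F_n] = X_n^2 + 1). By OST (τ has finite mean in a bounded region), E[M_τ] = E[M_0] = X_0^2 − 0 = 19^2 = 361. Also E[M_τ] = E[X_τ^2] − E[τ]. The walk exits at 0 or 39, with P(hit 39 first) = 19/39, so E[X_τ^2] = 39^2 · 19/39 + 0 = 741. Thus E[τ] = E[X_τ^2] − E[M_τ] = 741 − 361 = 380 = 19(39 − 19) = 380.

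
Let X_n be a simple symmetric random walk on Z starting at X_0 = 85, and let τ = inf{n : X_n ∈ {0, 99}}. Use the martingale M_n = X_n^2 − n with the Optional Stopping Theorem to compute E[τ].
E[τ] = 1190

M_n = X_n^2 − n is a martingale (since E[X_{n+1}^2 | F_n] = X_n^2 + 1). By OST (τ has finite mean in a bounded region), E[M_τ] = E[M_0] = X_0^2 − 0 = 85^2 = 7225. Also E[M_τ] = E[X_τ^2] − E[τ]. The walk exits at 0 or 99, with P(hit 99 first) = 85/99, so E[X_τ^2] = 99^2 · 85/99 + 0 = 8415. Thus E[τ] = E[X_τ^2] − E[M_τ] = 8415 − 7225 = 1190 = 85(99 − 85) = 1190.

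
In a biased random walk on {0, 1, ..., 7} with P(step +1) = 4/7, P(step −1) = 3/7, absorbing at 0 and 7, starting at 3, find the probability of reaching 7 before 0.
P(hit 7 before 0) = (1 − (3/4)^3) / (1 − (3/4)^7) = 9472/14197

Let u_k denote P(reach 7 before 0 | start at k). Boundary: u_0 = 0, u_7 = 1. Recurrence: u_k = 4/7·u_{k+1} + 3/7·u_{k-1} for 1 ≤ k ≤ 6. Try u_k = A + B·r^k with r = q/p = (3/7)/(4/7) = 3/4. Substitution satisfies the recurrence; boundary conditions give:
  u_k = (1 − r^k) / (1 − r^N) = (1 − (3/4)^3) / (1 − (3/4)^7) = 9472/14197.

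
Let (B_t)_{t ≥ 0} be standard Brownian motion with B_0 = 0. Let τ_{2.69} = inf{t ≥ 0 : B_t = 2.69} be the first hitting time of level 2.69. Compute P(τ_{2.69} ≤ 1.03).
P(τ_{2.69} ≤ 1.03) = 2(1 − Φ(2.69/√1.03)) = 2(1 − Φ(2.6505)) ≈ 0.0080

By the reflection principle for standard BM, P(τ_b ≤ t) = 2 · P(B_t ≥ b). Since B_t ~ N(0, t), P(B_t ≥ 2.69) = 1 − Φ(2.69/√t) = 1 − Φ(2.69/√1.03) = 1 − Φ(2.6505) ≈ 0.00402. Doubling: P(τ_{2.69} ≤ 1.03) ≈ 2 · 0.00402 = 0.00804 ≈ 0.0080.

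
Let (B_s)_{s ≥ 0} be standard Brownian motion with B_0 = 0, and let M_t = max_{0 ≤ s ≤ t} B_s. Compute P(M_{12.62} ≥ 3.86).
P(M_{12.62} ≥ 3.86) = 2·P(B_{12.62} ≥ 3.86) = 2(1 − Φ(3.86/√12.62)) ≈ 0.2772

By the reflection principle for Brownian motion, P(M_t ≥ a) = 2 · P(B_t ≥ a) for a ≥ 0. Since B_t ~ N(0, t), P(B_t ≥ 3.86) = 1 − Φ(3.86/√t) = 1 − Φ(3.86/√12.62) = 1 − Φ(1.0866). So
  P(M_{12.62} ≥ 3.86) = 2(1 − Φ(1.0866)) ≈ 0.2772.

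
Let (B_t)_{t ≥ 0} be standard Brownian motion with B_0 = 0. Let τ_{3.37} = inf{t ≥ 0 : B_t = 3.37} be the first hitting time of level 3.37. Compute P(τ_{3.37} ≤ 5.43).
P(τ_{3.37} ≤ 5.43) = 2(1 − Φ(3.37/√5.43)) = 2(1 − Φ(1.4462)) ≈ 0.1481

By the reflection principle for standard BM, P(τ_b ≤ t) = 2 · P(B_t ≥ b). Since B_t ~ N(0, t), P(B_t ≥ 3.37) = 1 − Φ(3.37/√t) = 1 − Φ(3.37/√5.43) = 1 − Φ(1.4462) ≈ 0.07406. Doubling: P(τ_{3.37} ≤ 5.43) ≈ 2 · 0.07406 = 0.14812 ≈ 0.1481.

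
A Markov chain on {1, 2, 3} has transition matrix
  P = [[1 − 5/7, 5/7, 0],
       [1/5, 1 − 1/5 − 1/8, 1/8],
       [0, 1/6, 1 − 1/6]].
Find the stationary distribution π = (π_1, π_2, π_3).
π = (4/29, 100/203, 75/203)

This is a birth-death chain on three states, which satisfies detailed balance: π_1 · P_{12} = π_2 · P_{21} and π_2 · P_{23} = π_3 · P_{32}.
From π_1 · 5/7 = π_2 · 1/5: π_2/π_1 = (5/7)/(1/5) = 25/7.
From π_2 · 1/8 = π_3 · 1/6: π_3/π_2 = (1/8)/(1/6) = 3/4.
Take π_1 proportional to 1; then unnormalized π = (1, 25/7, 75/28). Normalize by dividing by the sum 29/4:
  π = (4/29, 100/203, 75/203).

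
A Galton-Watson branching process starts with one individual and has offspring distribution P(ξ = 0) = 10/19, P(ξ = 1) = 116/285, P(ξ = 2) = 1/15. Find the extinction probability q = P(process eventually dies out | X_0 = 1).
q = 1

Mean offspring μ = 0·10/19 + 1·116/285 + 2·1/15 = 154/285 ≤ 1. For μ ≤ 1 with offspring not concentrated at 1, the Galton-Watson process goes extinct almost surely, so q = 1.
(Algebraic check: The pgf is f(s) = 10/19 + 116/285·s + 1/15·s². The extinction probability q is the smallest fixed point of f in [0, 1]. Setting s = f(s):
  1/15·s² + (116/285 − 1)·s + 10/19 = 0
  1/15·s² − (10/19 + 1/15)·s + 10/19 = 0
which factors as (s − 1)·(1/15·s − 10/19) = 0, giving roots s = 1 and s = (10/19)/(1/15) = 150/19. Since 150/19 ≥ 1, the smallest root in [0, 1] is s = 1.)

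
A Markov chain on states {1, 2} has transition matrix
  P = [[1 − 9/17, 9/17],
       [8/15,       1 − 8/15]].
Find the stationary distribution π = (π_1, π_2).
π_1 = 136/271, π_2 = 135/271

Solve πP = π with π_1 + π_2 = 1. From πP = π: π_1 · (1 − 9/17) + π_2 · 8/15 = π_1 ⇒ π_2 · 8/15 = π_1 · 9/17 ⇒ π_2/π_1 = (9/17)/(8/15) = 135/136. Together with π_1 + π_2 = 1:
  π_1 = (8/15)/(9/17 + 8/15) = (8/15)/(271/255) = 136/271,
  π_2 = (9/17)/(9/17 + 8/15) = (9/17)/(271/255) = 135/271.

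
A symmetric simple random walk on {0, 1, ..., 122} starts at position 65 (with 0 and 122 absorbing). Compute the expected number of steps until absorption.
E[τ | X_0 = 65] = 3705

Let v_k = E[τ | X_0 = k]. Boundary: v_0 = v_122 = 0. Recurrence: v_k = 1 + (v_{k-1} + v_{k+1})/2 for 1 ≤ k ≤ 121. The particular solution to v_k − (v_{k-1} + v_{k+1})/2 = 1 is v_k = −k^2. Adding homogeneous solution A + B k and matching boundaries gives v_k = k (122 − k). Substituting k = 65: v_65 = 65 · 57 = 3705.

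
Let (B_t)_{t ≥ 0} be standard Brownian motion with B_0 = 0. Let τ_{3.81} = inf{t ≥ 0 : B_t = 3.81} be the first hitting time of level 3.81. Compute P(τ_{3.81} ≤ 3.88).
P(τ_{3.81} ≤ 3.88) = 2(1 − Φ(3.81/√3.88)) = 2(1 − Φ(1.9342)) ≈ 0.0531

By the reflection principle for standard BM, P(τ_b ≤ t) = 2 · P(B_t ≥ b). Since B_t ~ N(0, t), P(B_t ≥ 3.81) = 1 − Φ(3.81/√t) = 1 − Φ(3.81/√3.88) = 1 − Φ(1.9342) ≈ 0.02654. Doubling: P(τ_{3.81} ≤ 3.88) ≈ 2 · 0.02654 = 0.05308 ≈ 0.0531.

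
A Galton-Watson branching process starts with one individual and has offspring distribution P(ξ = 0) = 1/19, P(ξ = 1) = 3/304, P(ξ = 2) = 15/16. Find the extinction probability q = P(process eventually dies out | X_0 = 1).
q = 16/285

The pgf is f(s) = 1/19 + 3/304·s + 15/16·s². The extinction probability q is the smallest fixed point of f in [0, 1]. Setting s = f(s):
  15/16·s² + (3/304 − 1)·s + 1/19 = 0
  15/16·s² − (1/19 + 15/16)·s + 1/19 = 0
which factors as (s − 1)·(15/16·s − 1/19) = 0, giving roots s = 1 and s = (1/19)/(15/16) = 16/285.
Mean offspring μ = 3/304 + 2·15/16 = 573/304 > 1 (supercritical), so q < 1. The extinction probability is the smaller root: q = (1/19)/(15/16) = 16/285.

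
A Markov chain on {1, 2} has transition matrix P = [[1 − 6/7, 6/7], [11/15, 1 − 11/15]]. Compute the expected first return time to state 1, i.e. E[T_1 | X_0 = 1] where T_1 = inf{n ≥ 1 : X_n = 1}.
E[T_1 | X_0 = 1] = 1/π_1 = 167/77

For an irreducible recurrent Markov chain with stationary distribution π, E[T_i | X_0 = i] = 1/π_i (Kac's formula). Here π_1 = (11/15)/(6/7 + 11/15) = (11/15)/(167/105) = 77/167, so E[T_1 | X_0 = 1] = 1/π_1 = (6/7 + 11/15)/(11/15) = (167/105)/(11/15) = 167/77.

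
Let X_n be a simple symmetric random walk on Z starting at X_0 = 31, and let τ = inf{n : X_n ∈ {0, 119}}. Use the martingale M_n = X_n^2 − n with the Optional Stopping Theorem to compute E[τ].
E[τ] = 2728

M_n = X_n^2 − n is a martingale (since E[X_{n+1}^2 | F_n] = X_n^2 + 1). By OST (τ has finite mean in a bounded region), E[M_τ] = E[M_0] = X_0^2 − 0 = 31^2 = 961. Also E[M_τ] = E[X_τ^2] − E[τ]. The walk exits at 0 or 119, with P(hit 119 first) = 31/119, so E[X_τ^2] = 119^2 · 31/119 + 0 = 3689. Thus E[τ] = E[X_τ^2] − E[M_τ] = 3689 − 961 = 2728 = 31(119 − 31) = 2728.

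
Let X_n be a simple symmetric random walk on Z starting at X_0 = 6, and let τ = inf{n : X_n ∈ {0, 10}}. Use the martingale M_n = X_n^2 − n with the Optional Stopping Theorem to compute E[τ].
E[τ] = 24

M_n = X_n^2 − n is a martingale (since E[X_{n+1}^2 | F_n] = X_n^2 + 1). By OST (τ has finite mean in a bounded region), E[M_τ] = E[M_0] = X_0^2 − 0 = 6^2 = 36. Also E[M_τ] = E[X_τ^2] − E[τ]. The walk exits at 0 or 10, with P(hit 10 first) = 6/10, so E[X_τ^2] = 10^2 · 6/10 + 0 = 60. Thus E[τ] = E[X_τ^2] − E[M_τ] = 60 − 36 = 24 = 6(10 − 6) = 24.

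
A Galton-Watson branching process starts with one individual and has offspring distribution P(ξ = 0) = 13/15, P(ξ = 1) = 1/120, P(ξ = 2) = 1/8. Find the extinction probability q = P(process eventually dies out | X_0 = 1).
q = 1

Mean offspring μ = 0·13/15 + 1·1/120 + 2·1/8 = 31/120 ≤ 1. For μ ≤ 1 with offspring not concentrated at 1, the Galton-Watson process goes extinct almost surely, so q = 1.
(Algebraic check: The pgf is f(s) = 13/15 + 1/120·s + 1/8·s². The extinction probability q is the smallest fixed point of f in [0, 1]. Setting s = f(s):
  1/8·s² + (1/120 − 1)·s + 13/15 = 0
  1/8·s² − (13/15 + 1/8)·s + 13/15 = 0
which factors as (s − 1)·(1/8·s − 13/15) = 0, giving roots s = 1 and s = (13/15)/(1/8) = 104/15. Since 104/15 ≥ 1, the smallest root in [0, 1] is s = 1.)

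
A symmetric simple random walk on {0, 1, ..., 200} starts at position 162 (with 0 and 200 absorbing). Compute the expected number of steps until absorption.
E[τ | X_0 = 162] = 6156

Let v_k = E[τ | X_0 = k]. Boundary: v_0 = v_200 = 0. Recurrence: v_k = 1 + (v_{k-1} + v_{k+1})/2 for 1 ≤ k ≤ 199. The particular solution to v_k − (v_{k-1} + v_{k+1})/2 = 1 is v_k = −k^2. Adding homogeneous solution A + B k and matching boundaries gives v_k = k (200 − k). Substituting k = 162: v_162 = 162 · 38 = 6156.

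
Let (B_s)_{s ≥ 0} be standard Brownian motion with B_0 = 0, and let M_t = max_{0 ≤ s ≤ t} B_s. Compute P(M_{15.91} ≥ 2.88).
P(M_{15.91} ≥ 2.88) = 2·P(B_{15.91} ≥ 2.88) = 2(1 − Φ(2.88/√15.91)) ≈ 0.4703

By the reflection principle for Brownian motion, P(M_t ≥ a) = 2 · P(B_t ≥ a) for a ≥ 0. Since B_t ~ N(0, t), P(B_t ≥ 2.88) = 1 − Φ(2.88/√t) = 1 − Φ(2.88/√15.91) = 1 − Φ(0.7220). So
  P(M_{15.91} ≥ 2.88) = 2(1 − Φ(0.7220)) ≈ 0.4703.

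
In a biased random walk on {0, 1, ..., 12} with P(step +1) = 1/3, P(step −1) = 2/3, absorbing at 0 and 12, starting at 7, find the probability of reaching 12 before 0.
P(hit 12 before 0) = (1 − (2)^7) / (1 − (2)^12) = 127/4095

Let u_k denote P(reach 12 before 0 | start at k). Boundary: u_0 = 0, u_12 = 1. Recurrence: u_k = 1/3·u_{k+1} + 2/3·u_{k-1} for 1 ≤ k ≤ 11. Try u_k = A + B·r^k with r = q/p = (2/3)/(1/3) = 2. Substitution satisfies the recurrence; boundary conditions give:
  u_k = (1 − r^k) / (1 − r^N) = (1 − (2)^7) / (1 − (2)^12) = 127/4095.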